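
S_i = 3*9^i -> [3, 27, 243, 2187, 19683]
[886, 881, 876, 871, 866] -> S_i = 886 + -5*i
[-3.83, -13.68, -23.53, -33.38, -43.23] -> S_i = -3.83 + -9.85*i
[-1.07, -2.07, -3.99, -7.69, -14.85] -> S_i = -1.07*1.93^i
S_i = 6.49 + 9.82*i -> [6.49, 16.31, 26.13, 35.95, 45.77]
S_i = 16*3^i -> [16, 48, 144, 432, 1296]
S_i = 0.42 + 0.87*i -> [0.42, 1.29, 2.16, 3.03, 3.9]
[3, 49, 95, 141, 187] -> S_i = 3 + 46*i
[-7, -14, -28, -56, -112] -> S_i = -7*2^i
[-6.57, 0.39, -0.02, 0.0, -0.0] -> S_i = -6.57*(-0.06)^i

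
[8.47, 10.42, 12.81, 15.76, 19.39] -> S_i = 8.47*1.23^i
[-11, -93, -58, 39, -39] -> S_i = Random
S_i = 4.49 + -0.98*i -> [4.49, 3.51, 2.53, 1.55, 0.57]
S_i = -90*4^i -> [-90, -360, -1440, -5760, -23040]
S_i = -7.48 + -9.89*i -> [-7.48, -17.37, -27.26, -37.15, -47.04]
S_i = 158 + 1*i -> [158, 159, 160, 161, 162]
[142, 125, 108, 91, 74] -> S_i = 142 + -17*i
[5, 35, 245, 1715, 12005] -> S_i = 5*7^i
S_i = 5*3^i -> [5, 15, 45, 135, 405]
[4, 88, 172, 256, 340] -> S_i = 4 + 84*i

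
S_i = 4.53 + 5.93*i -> [4.53, 10.46, 16.39, 22.32, 28.25]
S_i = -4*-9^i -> [-4, 36, -324, 2916, -26244]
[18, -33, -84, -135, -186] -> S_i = 18 + -51*i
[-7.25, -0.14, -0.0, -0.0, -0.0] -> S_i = -7.25*0.02^i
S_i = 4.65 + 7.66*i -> [4.65, 12.31, 19.97, 27.63, 35.29]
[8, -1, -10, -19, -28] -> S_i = 8 + -9*i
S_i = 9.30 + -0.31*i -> [9.3, 8.99, 8.68, 8.37, 8.06]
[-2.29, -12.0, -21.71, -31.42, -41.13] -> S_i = -2.29 + -9.71*i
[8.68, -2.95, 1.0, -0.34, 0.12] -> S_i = 8.68*(-0.34)^i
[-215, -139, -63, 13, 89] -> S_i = -215 + 76*i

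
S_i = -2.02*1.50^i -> [-2.02, -3.03, -4.54, -6.82, -10.23]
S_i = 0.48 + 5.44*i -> [0.48, 5.92, 11.36, 16.8, 22.24]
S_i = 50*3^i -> [50, 150, 450, 1350, 4050]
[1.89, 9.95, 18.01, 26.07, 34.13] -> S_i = 1.89 + 8.06*i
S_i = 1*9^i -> [1, 9, 81, 729, 6561]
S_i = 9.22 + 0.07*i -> [9.22, 9.29, 9.36, 9.43, 9.5]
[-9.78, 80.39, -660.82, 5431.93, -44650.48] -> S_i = -9.78*(-8.22)^i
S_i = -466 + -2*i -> [-466, -468, -470, -472, -474]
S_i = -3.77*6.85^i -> [-3.77, -25.82, -176.9, -1211.75, -8300.49]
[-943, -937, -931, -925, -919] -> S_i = -943 + 6*i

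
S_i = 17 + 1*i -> [17, 18, 19, 20, 21]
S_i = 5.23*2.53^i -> [5.23, 13.23, 33.48, 84.7, 214.28]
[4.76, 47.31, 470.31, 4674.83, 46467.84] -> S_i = 4.76*9.94^i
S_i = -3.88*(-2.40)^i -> [-3.88, 9.31, -22.35, 53.64, -128.73]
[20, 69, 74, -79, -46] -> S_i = Random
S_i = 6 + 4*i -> [6, 10, 14, 18, 22]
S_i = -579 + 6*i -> [-579, -573, -567, -561, -555]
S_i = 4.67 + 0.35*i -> [4.67, 5.02, 5.37, 5.72, 6.07]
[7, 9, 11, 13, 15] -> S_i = 7 + 2*i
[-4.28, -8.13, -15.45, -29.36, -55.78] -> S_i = -4.28*1.90^i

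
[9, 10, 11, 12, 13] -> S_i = 9 + 1*i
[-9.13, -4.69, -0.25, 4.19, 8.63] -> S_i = -9.13 + 4.44*i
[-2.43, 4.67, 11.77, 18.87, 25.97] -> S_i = -2.43 + 7.10*i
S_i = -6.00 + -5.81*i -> [-6.0, -11.81, -17.62, -23.43, -29.24]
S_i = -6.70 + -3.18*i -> [-6.7, -9.88, -13.06, -16.24, -19.42]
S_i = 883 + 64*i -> [883, 947, 1011, 1075, 1139]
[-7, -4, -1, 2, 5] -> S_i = -7 + 3*i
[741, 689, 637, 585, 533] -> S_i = 741 + -52*i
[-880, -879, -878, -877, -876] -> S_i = -880 + 1*i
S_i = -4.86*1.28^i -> [-4.86, -6.22, -7.96, -10.19, -13.05]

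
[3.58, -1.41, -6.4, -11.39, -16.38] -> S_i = 3.58 + -4.99*i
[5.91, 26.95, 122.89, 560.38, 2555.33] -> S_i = 5.91*4.56^i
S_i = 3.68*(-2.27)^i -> [3.68, -8.35, 18.96, -43.05, 97.71]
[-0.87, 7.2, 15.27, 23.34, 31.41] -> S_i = -0.87 + 8.07*i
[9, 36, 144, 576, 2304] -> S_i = 9*4^i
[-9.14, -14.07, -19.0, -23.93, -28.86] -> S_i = -9.14 + -4.93*i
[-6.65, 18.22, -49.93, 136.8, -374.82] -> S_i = -6.65*(-2.74)^i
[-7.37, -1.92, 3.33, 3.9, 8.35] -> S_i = Random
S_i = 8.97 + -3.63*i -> [8.97, 5.34, 1.71, -1.92, -5.55]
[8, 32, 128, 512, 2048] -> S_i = 8*4^i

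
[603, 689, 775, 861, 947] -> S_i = 603 + 86*i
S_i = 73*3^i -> [73, 219, 657, 1971, 5913]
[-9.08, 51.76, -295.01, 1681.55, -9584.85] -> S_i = -9.08*(-5.70)^i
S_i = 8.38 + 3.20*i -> [8.38, 11.58, 14.78, 17.98, 21.18]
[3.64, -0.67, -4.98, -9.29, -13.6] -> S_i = 3.64 + -4.31*i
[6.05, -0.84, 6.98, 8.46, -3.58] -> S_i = Random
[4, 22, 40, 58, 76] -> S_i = 4 + 18*i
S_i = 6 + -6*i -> [6, 0, -6, -12, -18]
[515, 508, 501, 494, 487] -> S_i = 515 + -7*i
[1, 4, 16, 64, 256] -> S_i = 1*4^i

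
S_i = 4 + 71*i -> [4, 75, 146, 217, 288]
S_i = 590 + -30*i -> [590, 560, 530, 500, 470]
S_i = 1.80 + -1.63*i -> [1.8, 0.17, -1.46, -3.09, -4.72]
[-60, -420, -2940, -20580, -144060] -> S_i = -60*7^i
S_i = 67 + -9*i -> [67, 58, 49, 40, 31]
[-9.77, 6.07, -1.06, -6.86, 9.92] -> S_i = Random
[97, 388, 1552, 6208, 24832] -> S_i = 97*4^i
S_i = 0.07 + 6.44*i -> [0.07, 6.51, 12.95, 19.39, 25.83]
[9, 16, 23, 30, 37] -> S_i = 9 + 7*i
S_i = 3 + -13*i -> [3, -10, -23, -36, -49]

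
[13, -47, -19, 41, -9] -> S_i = Random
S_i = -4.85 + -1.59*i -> [-4.85, -6.44, -8.03, -9.62, -11.21]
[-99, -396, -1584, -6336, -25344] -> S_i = -99*4^i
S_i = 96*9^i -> [96, 864, 7776, 69984, 629856]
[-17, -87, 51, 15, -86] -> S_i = Random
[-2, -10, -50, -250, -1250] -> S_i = -2*5^i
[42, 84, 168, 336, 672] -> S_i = 42*2^i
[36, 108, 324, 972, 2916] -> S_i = 36*3^i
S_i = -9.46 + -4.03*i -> [-9.46, -13.49, -17.52, -21.55, -25.58]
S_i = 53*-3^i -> [53, -159, 477, -1431, 4293]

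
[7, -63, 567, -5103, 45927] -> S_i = 7*-9^i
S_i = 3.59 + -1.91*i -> [3.59, 1.68, -0.23, -2.14, -4.05]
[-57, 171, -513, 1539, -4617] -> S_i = -57*-3^i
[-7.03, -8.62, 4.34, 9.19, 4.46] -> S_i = Random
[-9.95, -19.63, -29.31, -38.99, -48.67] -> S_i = -9.95 + -9.68*i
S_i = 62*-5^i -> [62, -310, 1550, -7750, 38750]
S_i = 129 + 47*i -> [129, 176, 223, 270, 317]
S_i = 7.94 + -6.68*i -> [7.94, 1.26, -5.42, -12.1, -18.78]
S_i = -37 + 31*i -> [-37, -6, 25, 56, 87]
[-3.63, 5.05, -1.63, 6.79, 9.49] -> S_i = Random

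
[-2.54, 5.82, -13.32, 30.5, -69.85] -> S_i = -2.54*(-2.29)^i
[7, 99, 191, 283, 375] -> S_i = 7 + 92*i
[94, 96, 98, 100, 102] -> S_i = 94 + 2*i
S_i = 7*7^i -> [7, 49, 343, 2401, 16807]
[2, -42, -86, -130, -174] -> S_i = 2 + -44*i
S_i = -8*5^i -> [-8, -40, -200, -1000, -5000]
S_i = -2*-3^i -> [-2, 6, -18, 54, -162]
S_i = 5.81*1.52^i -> [5.81, 8.83, 13.42, 20.4, 31.01]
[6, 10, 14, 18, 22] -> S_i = 6 + 4*i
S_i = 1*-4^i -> [1, -4, 16, -64, 256]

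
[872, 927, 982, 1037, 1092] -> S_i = 872 + 55*i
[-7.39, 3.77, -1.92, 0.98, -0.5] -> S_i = -7.39*(-0.51)^i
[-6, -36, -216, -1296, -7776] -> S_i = -6*6^i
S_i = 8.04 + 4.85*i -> [8.04, 12.89, 17.74, 22.59, 27.44]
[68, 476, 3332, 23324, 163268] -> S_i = 68*7^i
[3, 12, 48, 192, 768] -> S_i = 3*4^i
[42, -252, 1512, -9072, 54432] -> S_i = 42*-6^i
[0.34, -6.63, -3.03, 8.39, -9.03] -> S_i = Random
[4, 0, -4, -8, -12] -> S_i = 4 + -4*i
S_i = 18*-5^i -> [18, -90, 450, -2250, 11250]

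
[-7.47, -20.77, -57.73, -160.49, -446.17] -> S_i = -7.47*2.78^i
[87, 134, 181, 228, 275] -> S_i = 87 + 47*i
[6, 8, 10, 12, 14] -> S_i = 6 + 2*i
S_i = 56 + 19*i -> [56, 75, 94, 113, 132]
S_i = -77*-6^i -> [-77, 462, -2772, 16632, -99792]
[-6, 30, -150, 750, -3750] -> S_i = -6*-5^i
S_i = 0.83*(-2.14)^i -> [0.83, -1.78, 3.8, -8.13, 17.41]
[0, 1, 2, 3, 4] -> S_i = 0 + 1*i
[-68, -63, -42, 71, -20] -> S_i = Random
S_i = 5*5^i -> [5, 25, 125, 625, 3125]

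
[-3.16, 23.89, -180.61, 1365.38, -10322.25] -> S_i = -3.16*(-7.56)^i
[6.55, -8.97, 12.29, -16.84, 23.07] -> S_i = 6.55*(-1.37)^i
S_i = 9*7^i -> [9, 63, 441, 3087, 21609]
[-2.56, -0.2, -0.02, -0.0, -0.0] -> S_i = -2.56*0.08^i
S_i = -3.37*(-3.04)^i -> [-3.37, 10.24, -31.14, 94.68, -287.82]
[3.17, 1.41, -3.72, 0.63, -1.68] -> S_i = Random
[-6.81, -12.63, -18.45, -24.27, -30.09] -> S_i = -6.81 + -5.82*i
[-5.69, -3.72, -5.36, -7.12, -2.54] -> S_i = Random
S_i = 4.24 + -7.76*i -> [4.24, -3.52, -11.28, -19.04, -26.8]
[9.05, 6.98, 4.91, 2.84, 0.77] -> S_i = 9.05 + -2.07*i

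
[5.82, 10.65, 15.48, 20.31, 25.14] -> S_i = 5.82 + 4.83*i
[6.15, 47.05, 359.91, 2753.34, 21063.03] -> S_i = 6.15*7.65^i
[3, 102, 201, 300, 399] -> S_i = 3 + 99*i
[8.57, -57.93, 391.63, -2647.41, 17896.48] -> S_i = 8.57*(-6.76)^i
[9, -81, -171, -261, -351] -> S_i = 9 + -90*i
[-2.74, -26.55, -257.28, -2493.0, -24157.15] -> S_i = -2.74*9.69^i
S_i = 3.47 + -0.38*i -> [3.47, 3.09, 2.71, 2.33, 1.95]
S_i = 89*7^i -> [89, 623, 4361, 30527, 213689]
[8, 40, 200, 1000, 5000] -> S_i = 8*5^i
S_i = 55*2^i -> [55, 110, 220, 440, 880]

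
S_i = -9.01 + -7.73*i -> [-9.01, -16.74, -24.47, -32.2, -39.93]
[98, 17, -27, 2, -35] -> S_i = Random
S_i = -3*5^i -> [-3, -15, -75, -375, -1875]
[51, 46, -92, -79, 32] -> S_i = Random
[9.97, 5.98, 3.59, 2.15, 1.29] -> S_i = 9.97*0.60^i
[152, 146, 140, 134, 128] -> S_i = 152 + -6*i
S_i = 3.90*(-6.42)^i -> [3.9, -25.04, 160.74, -1031.98, 6625.29]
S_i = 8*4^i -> [8, 32, 128, 512, 2048]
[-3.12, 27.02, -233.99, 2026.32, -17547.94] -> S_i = -3.12*(-8.66)^i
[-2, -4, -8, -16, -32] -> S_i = -2*2^i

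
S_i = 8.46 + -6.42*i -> [8.46, 2.04, -4.38, -10.8, -17.22]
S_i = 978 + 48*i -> [978, 1026, 1074, 1122, 1170]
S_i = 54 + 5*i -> [54, 59, 64, 69, 74]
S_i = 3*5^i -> [3, 15, 75, 375, 1875]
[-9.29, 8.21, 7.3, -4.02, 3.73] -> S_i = Random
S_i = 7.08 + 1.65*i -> [7.08, 8.73, 10.38, 12.03, 13.68]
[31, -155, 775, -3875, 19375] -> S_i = 31*-5^i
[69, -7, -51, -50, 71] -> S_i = Random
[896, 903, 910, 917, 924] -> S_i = 896 + 7*i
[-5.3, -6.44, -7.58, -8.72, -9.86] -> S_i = -5.30 + -1.14*i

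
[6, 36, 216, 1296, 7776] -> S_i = 6*6^i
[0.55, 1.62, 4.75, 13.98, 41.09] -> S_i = 0.55*2.94^i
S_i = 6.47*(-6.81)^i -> [6.47, -44.06, 300.05, -2043.36, 13915.3]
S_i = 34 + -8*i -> [34, 26, 18, 10, 2]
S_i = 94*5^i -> [94, 470, 2350, 11750, 58750]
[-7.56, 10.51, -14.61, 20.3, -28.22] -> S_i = -7.56*(-1.39)^i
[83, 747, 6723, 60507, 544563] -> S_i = 83*9^i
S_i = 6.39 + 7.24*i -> [6.39, 13.63, 20.87, 28.11, 35.35]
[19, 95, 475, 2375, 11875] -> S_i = 19*5^i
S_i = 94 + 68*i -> [94, 162, 230, 298, 366]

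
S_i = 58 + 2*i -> [58, 60, 62, 64, 66]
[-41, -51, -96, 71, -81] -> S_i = Random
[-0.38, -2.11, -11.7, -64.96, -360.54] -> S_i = -0.38*5.55^i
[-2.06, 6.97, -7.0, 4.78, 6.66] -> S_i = Random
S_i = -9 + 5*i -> [-9, -4, 1, 6, 11]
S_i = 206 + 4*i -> [206, 210, 214, 218, 222]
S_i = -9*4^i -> [-9, -36, -144, -576, -2304]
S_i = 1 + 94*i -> [1, 95, 189, 283, 377]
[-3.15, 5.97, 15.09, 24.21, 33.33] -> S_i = -3.15 + 9.12*i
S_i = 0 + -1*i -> [0, -1, -2, -3, -4]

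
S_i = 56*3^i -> [56, 168, 504, 1512, 4536]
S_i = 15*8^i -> [15, 120, 960, 7680, 61440]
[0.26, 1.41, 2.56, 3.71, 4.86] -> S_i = 0.26 + 1.15*i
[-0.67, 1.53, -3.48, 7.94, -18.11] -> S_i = -0.67*(-2.28)^i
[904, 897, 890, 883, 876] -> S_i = 904 + -7*i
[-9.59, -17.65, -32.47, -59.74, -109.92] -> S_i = -9.59*1.84^i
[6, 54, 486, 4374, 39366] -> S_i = 6*9^i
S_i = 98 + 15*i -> [98, 113, 128, 143, 158]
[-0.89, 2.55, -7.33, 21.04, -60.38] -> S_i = -0.89*(-2.87)^i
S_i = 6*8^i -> [6, 48, 384, 3072, 24576]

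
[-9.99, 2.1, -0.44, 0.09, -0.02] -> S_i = -9.99*(-0.21)^i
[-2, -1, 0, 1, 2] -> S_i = -2 + 1*i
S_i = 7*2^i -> [7, 14, 28, 56, 112]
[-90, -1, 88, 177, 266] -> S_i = -90 + 89*i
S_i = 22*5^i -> [22, 110, 550, 2750, 13750]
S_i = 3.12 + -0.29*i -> [3.12, 2.83, 2.54, 2.25, 1.96]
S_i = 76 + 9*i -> [76, 85, 94, 103, 112]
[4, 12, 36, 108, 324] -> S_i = 4*3^i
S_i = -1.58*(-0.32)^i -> [-1.58, 0.51, -0.16, 0.05, -0.02]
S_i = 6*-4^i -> [6, -24, 96, -384, 1536]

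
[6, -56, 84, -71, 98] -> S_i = Random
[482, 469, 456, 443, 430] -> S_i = 482 + -13*i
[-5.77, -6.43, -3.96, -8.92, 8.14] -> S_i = Random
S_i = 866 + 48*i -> [866, 914, 962, 1010, 1058]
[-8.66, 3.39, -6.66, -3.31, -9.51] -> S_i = Random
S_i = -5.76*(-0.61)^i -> [-5.76, 3.51, -2.14, 1.31, -0.8]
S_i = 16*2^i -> [16, 32, 64, 128, 256]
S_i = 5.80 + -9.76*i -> [5.8, -3.96, -13.72, -23.48, -33.24]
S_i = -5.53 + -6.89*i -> [-5.53, -12.42, -19.31, -26.2, -33.09]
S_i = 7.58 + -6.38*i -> [7.58, 1.2, -5.18, -11.56, -17.94]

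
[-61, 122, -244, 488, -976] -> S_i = -61*-2^i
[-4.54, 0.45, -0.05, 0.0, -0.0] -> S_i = -4.54*(-0.10)^i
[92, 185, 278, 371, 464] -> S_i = 92 + 93*i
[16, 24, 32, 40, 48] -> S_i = 16 + 8*i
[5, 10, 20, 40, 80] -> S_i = 5*2^i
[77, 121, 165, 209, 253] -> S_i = 77 + 44*i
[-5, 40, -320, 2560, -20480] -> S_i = -5*-8^i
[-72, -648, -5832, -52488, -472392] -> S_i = -72*9^i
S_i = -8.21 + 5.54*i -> [-8.21, -2.67, 2.87, 8.41, 13.95]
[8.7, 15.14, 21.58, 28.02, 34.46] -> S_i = 8.70 + 6.44*i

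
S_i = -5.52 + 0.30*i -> [-5.52, -5.22, -4.92, -4.62, -4.32]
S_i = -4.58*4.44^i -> [-4.58, -20.34, -90.29, -400.88, -1779.91]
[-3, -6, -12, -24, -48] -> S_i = -3*2^i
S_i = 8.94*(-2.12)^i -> [8.94, -18.95, 40.18, -85.18, 180.58]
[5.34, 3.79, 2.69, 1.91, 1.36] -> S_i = 5.34*0.71^i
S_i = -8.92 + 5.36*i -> [-8.92, -3.56, 1.8, 7.16, 12.52]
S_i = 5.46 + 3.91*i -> [5.46, 9.37, 13.28, 17.19, 21.1]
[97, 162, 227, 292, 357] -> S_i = 97 + 65*i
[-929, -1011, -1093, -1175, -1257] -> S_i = -929 + -82*i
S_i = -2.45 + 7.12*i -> [-2.45, 4.67, 11.79, 18.91, 26.03]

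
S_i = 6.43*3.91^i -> [6.43, 25.14, 98.3, 384.36, 1502.86]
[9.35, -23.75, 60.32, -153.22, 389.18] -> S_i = 9.35*(-2.54)^i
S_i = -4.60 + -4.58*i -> [-4.6, -9.18, -13.76, -18.34, -22.92]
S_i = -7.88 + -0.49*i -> [-7.88, -8.37, -8.86, -9.35, -9.84]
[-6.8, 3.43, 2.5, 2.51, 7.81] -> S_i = Random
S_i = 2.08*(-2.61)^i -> [2.08, -5.43, 14.17, -36.98, 96.52]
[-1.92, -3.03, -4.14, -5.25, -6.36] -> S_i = -1.92 + -1.11*i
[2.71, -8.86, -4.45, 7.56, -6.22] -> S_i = Random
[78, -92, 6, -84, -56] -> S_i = Random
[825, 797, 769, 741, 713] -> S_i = 825 + -28*i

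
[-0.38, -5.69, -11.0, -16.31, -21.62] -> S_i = -0.38 + -5.31*i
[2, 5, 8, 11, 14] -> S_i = 2 + 3*i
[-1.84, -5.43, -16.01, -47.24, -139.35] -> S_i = -1.84*2.95^i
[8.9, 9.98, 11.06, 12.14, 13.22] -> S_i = 8.90 + 1.08*i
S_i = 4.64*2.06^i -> [4.64, 9.56, 19.69, 40.56, 83.56]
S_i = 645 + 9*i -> [645, 654, 663, 672, 681]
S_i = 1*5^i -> [1, 5, 25, 125, 625]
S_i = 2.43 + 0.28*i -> [2.43, 2.71, 2.99, 3.27, 3.55]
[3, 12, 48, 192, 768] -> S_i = 3*4^i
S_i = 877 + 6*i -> [877, 883, 889, 895, 901]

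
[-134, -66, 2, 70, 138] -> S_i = -134 + 68*i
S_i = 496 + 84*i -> [496, 580, 664, 748, 832]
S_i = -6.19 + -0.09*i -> [-6.19, -6.28, -6.37, -6.46, -6.55]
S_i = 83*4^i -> [83, 332, 1328, 5312, 21248]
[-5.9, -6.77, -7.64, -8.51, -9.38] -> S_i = -5.90 + -0.87*i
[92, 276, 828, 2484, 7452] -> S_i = 92*3^i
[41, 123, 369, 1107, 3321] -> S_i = 41*3^i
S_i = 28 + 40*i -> [28, 68, 108, 148, 188]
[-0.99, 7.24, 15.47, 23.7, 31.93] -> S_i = -0.99 + 8.23*i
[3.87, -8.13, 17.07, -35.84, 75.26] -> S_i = 3.87*(-2.10)^i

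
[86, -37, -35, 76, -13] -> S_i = Random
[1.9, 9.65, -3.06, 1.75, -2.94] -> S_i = Random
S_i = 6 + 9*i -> [6, 15, 24, 33, 42]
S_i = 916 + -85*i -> [916, 831, 746, 661, 576]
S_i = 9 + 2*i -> [9, 11, 13, 15, 17]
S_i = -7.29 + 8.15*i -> [-7.29, 0.86, 9.01, 17.16, 25.31]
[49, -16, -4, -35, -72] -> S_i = Random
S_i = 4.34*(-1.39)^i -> [4.34, -6.03, 8.39, -11.66, 16.2]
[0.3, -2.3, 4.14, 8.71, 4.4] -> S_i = Random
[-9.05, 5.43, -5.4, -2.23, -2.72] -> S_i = Random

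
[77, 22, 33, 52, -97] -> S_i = Random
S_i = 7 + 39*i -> [7, 46, 85, 124, 163]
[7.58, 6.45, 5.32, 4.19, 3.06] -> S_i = 7.58 + -1.13*i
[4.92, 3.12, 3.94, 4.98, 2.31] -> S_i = Random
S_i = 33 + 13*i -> [33, 46, 59, 72, 85]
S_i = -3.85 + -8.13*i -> [-3.85, -11.98, -20.11, -28.24, -36.37]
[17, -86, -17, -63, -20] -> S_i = Random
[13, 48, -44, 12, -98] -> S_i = Random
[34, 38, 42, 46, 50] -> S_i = 34 + 4*i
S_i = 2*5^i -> [2, 10, 50, 250, 1250]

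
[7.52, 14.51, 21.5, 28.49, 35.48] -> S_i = 7.52 + 6.99*i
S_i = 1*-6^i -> [1, -6, 36, -216, 1296]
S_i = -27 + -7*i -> [-27, -34, -41, -48, -55]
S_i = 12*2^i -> [12, 24, 48, 96, 192]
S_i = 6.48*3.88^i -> [6.48, 25.14, 97.55, 378.5, 1468.59]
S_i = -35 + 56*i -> [-35, 21, 77, 133, 189]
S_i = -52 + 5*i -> [-52, -47, -42, -37, -32]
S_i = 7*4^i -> [7, 28, 112, 448, 1792]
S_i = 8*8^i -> [8, 64, 512, 4096, 32768]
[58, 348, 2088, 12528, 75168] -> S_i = 58*6^i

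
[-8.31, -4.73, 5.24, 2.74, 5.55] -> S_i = Random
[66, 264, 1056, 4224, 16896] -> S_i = 66*4^i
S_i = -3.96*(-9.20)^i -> [-3.96, 36.43, -335.17, 3083.6, -28369.16]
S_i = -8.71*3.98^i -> [-8.71, -34.67, -137.97, -549.12, -2185.5]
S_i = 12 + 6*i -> [12, 18, 24, 30, 36]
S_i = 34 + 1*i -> [34, 35, 36, 37, 38]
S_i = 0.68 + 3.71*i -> [0.68, 4.39, 8.1, 11.81, 15.52]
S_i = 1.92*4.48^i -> [1.92, 8.6, 38.54, 172.64, 773.42]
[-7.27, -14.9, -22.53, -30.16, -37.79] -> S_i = -7.27 + -7.63*i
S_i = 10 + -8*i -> [10, 2, -6, -14, -22]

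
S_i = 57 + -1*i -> [57, 56, 55, 54, 53]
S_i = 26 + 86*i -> [26, 112, 198, 284, 370]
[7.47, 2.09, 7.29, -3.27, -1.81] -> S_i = Random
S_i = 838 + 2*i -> [838, 840, 842, 844, 846]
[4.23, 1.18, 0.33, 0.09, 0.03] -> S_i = 4.23*0.28^i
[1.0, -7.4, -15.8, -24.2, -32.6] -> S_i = 1.00 + -8.40*i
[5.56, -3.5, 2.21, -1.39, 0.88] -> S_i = 5.56*(-0.63)^i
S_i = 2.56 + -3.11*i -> [2.56, -0.55, -3.66, -6.77, -9.88]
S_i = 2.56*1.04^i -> [2.56, 2.66, 2.77, 2.88, 2.99]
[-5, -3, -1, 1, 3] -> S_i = -5 + 2*i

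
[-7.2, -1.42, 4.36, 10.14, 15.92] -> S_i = -7.20 + 5.78*i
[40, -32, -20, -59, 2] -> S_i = Random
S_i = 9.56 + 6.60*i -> [9.56, 16.16, 22.76, 29.36, 35.96]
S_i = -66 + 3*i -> [-66, -63, -60, -57, -54]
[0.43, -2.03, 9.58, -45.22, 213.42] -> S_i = 0.43*(-4.72)^i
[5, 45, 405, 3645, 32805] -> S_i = 5*9^i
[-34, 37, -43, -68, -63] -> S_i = Random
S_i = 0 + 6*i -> [0, 6, 12, 18, 24]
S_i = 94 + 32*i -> [94, 126, 158, 190, 222]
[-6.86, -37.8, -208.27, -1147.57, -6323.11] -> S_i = -6.86*5.51^i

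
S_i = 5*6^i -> [5, 30, 180, 1080, 6480]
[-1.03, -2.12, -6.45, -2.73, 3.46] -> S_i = Random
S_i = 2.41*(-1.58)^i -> [2.41, -3.81, 6.02, -9.51, 15.02]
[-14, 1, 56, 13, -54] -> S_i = Random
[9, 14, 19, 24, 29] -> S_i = 9 + 5*i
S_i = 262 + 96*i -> [262, 358, 454, 550, 646]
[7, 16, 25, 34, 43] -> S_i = 7 + 9*i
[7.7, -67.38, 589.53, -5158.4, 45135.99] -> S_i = 7.70*(-8.75)^i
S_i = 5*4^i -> [5, 20, 80, 320, 1280]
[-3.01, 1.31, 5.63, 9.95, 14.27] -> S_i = -3.01 + 4.32*i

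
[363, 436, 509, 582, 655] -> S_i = 363 + 73*i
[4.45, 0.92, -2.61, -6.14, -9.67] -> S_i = 4.45 + -3.53*i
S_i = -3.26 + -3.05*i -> [-3.26, -6.31, -9.36, -12.41, -15.46]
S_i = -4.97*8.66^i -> [-4.97, -43.04, -372.73, -3227.83, -27952.97]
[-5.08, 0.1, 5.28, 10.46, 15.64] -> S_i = -5.08 + 5.18*i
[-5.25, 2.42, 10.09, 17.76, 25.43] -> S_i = -5.25 + 7.67*i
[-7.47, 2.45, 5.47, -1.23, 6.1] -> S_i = Random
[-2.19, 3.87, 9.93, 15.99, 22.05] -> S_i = -2.19 + 6.06*i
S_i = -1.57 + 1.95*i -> [-1.57, 0.38, 2.33, 4.28, 6.23]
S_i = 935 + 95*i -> [935, 1030, 1125, 1220, 1315]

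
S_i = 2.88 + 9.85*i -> [2.88, 12.73, 22.58, 32.43, 42.28]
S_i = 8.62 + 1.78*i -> [8.62, 10.4, 12.18, 13.96, 15.74]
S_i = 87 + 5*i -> [87, 92, 97, 102, 107]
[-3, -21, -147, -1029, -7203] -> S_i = -3*7^i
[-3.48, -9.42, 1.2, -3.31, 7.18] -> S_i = Random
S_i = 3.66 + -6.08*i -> [3.66, -2.42, -8.5, -14.58, -20.66]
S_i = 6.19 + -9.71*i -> [6.19, -3.52, -13.23, -22.94, -32.65]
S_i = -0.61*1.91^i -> [-0.61, -1.17, -2.23, -4.25, -8.12]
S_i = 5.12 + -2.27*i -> [5.12, 2.85, 0.58, -1.69, -3.96]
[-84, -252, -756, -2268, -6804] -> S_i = -84*3^i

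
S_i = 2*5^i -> [2, 10, 50, 250, 1250]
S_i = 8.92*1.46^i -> [8.92, 13.02, 19.01, 27.76, 40.53]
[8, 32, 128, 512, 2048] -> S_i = 8*4^i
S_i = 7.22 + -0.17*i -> [7.22, 7.05, 6.88, 6.71, 6.54]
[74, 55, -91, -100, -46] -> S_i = Random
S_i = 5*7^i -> [5, 35, 245, 1715, 12005]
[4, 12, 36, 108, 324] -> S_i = 4*3^i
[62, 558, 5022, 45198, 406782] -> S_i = 62*9^i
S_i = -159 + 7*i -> [-159, -152, -145, -138, -131]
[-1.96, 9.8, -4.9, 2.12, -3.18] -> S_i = Random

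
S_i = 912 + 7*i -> [912, 919, 926, 933, 940]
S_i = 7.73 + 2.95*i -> [7.73, 10.68, 13.63, 16.58, 19.53]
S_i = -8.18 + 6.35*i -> [-8.18, -1.83, 4.52, 10.87, 17.22]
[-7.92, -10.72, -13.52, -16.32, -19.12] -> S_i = -7.92 + -2.80*i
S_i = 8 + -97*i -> [8, -89, -186, -283, -380]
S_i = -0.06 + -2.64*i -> [-0.06, -2.7, -5.34, -7.98, -10.62]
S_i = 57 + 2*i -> [57, 59, 61, 63, 65]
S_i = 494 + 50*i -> [494, 544, 594, 644, 694]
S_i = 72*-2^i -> [72, -144, 288, -576, 1152]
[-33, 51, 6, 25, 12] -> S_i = Random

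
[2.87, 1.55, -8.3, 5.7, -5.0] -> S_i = Random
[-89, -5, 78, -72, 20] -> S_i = Random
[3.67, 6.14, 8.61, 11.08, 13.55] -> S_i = 3.67 + 2.47*i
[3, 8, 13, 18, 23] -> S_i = 3 + 5*i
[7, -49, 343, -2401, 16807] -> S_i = 7*-7^i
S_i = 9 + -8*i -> [9, 1, -7, -15, -23]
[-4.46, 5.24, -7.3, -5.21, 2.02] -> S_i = Random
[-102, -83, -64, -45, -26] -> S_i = -102 + 19*i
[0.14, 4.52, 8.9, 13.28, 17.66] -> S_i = 0.14 + 4.38*i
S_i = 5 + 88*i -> [5, 93, 181, 269, 357]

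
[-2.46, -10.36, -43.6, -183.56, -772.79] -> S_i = -2.46*4.21^i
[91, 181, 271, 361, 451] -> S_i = 91 + 90*i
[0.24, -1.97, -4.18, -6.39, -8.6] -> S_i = 0.24 + -2.21*i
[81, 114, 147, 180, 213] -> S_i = 81 + 33*i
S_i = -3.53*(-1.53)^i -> [-3.53, 5.4, -8.26, 12.64, -19.34]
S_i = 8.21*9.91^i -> [8.21, 81.36, 806.29, 7990.32, 79184.06]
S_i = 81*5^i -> [81, 405, 2025, 10125, 50625]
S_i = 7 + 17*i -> [7, 24, 41, 58, 75]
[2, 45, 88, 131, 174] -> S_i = 2 + 43*i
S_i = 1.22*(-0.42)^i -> [1.22, -0.51, 0.22, -0.09, 0.04]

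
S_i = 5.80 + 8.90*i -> [5.8, 14.7, 23.6, 32.5, 41.4]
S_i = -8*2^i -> [-8, -16, -32, -64, -128]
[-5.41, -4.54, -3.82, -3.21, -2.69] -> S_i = -5.41*0.84^i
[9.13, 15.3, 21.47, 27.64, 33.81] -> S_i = 9.13 + 6.17*i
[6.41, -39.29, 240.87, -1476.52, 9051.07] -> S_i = 6.41*(-6.13)^i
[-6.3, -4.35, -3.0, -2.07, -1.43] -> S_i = -6.30*0.69^i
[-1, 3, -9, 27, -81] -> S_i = -1*-3^i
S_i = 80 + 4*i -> [80, 84, 88, 92, 96]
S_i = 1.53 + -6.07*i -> [1.53, -4.54, -10.61, -16.68, -22.75]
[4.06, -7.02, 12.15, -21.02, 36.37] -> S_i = 4.06*(-1.73)^i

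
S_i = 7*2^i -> [7, 14, 28, 56, 112]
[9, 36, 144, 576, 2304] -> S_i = 9*4^i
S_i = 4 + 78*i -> [4, 82, 160, 238, 316]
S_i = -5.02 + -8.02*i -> [-5.02, -13.04, -21.06, -29.08, -37.1]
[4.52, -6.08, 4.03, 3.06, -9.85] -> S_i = Random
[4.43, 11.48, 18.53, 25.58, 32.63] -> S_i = 4.43 + 7.05*i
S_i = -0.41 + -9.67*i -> [-0.41, -10.08, -19.75, -29.42, -39.09]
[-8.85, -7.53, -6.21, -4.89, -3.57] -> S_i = -8.85 + 1.32*i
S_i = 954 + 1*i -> [954, 955, 956, 957, 958]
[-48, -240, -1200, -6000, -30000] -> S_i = -48*5^i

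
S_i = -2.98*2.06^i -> [-2.98, -6.14, -12.65, -26.05, -53.66]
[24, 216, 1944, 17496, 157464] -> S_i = 24*9^i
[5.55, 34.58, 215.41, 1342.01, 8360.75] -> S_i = 5.55*6.23^i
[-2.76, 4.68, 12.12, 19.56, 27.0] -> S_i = -2.76 + 7.44*i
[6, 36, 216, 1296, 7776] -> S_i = 6*6^i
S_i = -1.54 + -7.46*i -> [-1.54, -9.0, -16.46, -23.92, -31.38]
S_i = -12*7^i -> [-12, -84, -588, -4116, -28812]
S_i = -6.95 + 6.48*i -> [-6.95, -0.47, 6.01, 12.49, 18.97]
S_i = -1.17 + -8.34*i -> [-1.17, -9.51, -17.85, -26.19, -34.53]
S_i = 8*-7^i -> [8, -56, 392, -2744, 19208]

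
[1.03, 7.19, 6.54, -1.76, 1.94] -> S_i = Random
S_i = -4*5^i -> [-4, -20, -100, -500, -2500]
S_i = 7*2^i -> [7, 14, 28, 56, 112]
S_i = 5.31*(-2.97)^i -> [5.31, -15.77, 46.84, -139.11, 413.16]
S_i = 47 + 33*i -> [47, 80, 113, 146, 179]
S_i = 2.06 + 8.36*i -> [2.06, 10.42, 18.78, 27.14, 35.5]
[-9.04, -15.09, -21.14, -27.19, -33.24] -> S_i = -9.04 + -6.05*i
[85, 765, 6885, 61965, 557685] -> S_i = 85*9^i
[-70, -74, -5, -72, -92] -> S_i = Random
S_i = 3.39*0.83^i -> [3.39, 2.81, 2.34, 1.94, 1.61]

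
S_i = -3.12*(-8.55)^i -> [-3.12, 26.68, -228.08, 1950.08, -16673.2]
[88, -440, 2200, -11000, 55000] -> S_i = 88*-5^i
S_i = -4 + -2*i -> [-4, -6, -8, -10, -12]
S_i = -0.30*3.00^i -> [-0.3, -0.9, -2.7, -8.1, -24.3]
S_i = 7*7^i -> [7, 49, 343, 2401, 16807]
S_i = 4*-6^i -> [4, -24, 144, -864, 5184]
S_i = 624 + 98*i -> [624, 722, 820, 918, 1016]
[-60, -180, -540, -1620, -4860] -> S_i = -60*3^i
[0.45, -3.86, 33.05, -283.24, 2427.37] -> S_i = 0.45*(-8.57)^i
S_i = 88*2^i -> [88, 176, 352, 704, 1408]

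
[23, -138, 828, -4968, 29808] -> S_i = 23*-6^i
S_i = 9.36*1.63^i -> [9.36, 15.26, 24.87, 40.54, 66.07]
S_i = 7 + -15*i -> [7, -8, -23, -38, -53]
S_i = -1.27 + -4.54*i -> [-1.27, -5.81, -10.35, -14.89, -19.43]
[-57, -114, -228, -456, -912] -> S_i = -57*2^i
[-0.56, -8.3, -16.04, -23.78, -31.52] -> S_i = -0.56 + -7.74*i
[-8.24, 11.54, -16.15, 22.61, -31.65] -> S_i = -8.24*(-1.40)^i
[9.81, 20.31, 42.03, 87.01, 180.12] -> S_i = 9.81*2.07^i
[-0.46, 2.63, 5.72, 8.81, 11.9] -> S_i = -0.46 + 3.09*i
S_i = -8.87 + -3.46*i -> [-8.87, -12.33, -15.79, -19.25, -22.71]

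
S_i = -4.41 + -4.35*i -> [-4.41, -8.76, -13.11, -17.46, -21.81]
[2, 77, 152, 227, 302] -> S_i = 2 + 75*i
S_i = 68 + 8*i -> [68, 76, 84, 92, 100]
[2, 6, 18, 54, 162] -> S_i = 2*3^i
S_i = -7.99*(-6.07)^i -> [-7.99, 48.5, -294.39, 1786.95, -10846.8]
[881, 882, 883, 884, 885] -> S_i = 881 + 1*i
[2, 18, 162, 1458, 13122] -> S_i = 2*9^i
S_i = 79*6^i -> [79, 474, 2844, 17064, 102384]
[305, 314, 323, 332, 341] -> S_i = 305 + 9*i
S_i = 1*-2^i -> [1, -2, 4, -8, 16]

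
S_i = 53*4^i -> [53, 212, 848, 3392, 13568]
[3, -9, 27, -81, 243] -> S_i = 3*-3^i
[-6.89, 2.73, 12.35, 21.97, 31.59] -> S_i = -6.89 + 9.62*i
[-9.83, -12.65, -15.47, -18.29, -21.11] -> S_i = -9.83 + -2.82*i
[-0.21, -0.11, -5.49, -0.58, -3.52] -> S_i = Random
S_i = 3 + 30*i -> [3, 33, 63, 93, 123]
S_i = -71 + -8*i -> [-71, -79, -87, -95, -103]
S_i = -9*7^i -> [-9, -63, -441, -3087, -21609]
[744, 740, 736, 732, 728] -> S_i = 744 + -4*i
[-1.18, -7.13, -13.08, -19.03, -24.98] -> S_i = -1.18 + -5.95*i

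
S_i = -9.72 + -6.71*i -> [-9.72, -16.43, -23.14, -29.85, -36.56]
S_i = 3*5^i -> [3, 15, 75, 375, 1875]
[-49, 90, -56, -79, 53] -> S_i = Random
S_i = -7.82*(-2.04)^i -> [-7.82, 15.95, -32.54, 66.39, -135.43]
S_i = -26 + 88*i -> [-26, 62, 150, 238, 326]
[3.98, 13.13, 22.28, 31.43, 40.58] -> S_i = 3.98 + 9.15*i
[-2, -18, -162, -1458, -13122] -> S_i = -2*9^i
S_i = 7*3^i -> [7, 21, 63, 189, 567]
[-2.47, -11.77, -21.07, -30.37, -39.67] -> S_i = -2.47 + -9.30*i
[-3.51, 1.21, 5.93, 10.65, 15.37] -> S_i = -3.51 + 4.72*i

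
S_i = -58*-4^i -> [-58, 232, -928, 3712, -14848]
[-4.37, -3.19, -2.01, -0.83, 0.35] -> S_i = -4.37 + 1.18*i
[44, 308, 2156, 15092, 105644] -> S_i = 44*7^i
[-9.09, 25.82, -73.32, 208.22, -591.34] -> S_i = -9.09*(-2.84)^i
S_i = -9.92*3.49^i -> [-9.92, -34.62, -120.83, -421.68, -1471.68]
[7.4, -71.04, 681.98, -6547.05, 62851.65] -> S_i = 7.40*(-9.60)^i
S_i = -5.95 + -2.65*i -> [-5.95, -8.6, -11.25, -13.9, -16.55]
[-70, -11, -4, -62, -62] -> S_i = Random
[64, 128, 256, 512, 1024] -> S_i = 64*2^i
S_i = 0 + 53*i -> [0, 53, 106, 159, 212]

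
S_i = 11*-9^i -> [11, -99, 891, -8019, 72171]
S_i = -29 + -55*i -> [-29, -84, -139, -194, -249]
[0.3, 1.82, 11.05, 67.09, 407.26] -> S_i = 0.30*6.07^i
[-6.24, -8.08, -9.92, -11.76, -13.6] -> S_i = -6.24 + -1.84*i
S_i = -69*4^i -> [-69, -276, -1104, -4416, -17664]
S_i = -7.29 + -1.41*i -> [-7.29, -8.7, -10.11, -11.52, -12.93]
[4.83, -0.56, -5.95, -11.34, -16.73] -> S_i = 4.83 + -5.39*i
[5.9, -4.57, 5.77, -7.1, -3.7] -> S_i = Random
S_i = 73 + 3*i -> [73, 76, 79, 82, 85]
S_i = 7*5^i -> [7, 35, 175, 875, 4375]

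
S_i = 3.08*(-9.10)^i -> [3.08, -28.03, 255.05, -2321.0, 21121.09]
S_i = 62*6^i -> [62, 372, 2232, 13392, 80352]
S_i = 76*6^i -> [76, 456, 2736, 16416, 98496]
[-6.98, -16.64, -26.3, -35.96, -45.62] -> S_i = -6.98 + -9.66*i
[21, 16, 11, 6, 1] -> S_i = 21 + -5*i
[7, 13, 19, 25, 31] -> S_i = 7 + 6*i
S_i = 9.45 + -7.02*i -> [9.45, 2.43, -4.59, -11.61, -18.63]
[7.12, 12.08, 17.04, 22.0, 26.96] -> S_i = 7.12 + 4.96*i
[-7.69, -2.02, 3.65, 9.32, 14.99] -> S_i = -7.69 + 5.67*i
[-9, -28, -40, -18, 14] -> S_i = Random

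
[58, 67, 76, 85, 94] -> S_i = 58 + 9*i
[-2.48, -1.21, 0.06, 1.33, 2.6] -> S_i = -2.48 + 1.27*i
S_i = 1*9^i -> [1, 9, 81, 729, 6561]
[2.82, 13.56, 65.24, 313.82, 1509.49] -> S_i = 2.82*4.81^i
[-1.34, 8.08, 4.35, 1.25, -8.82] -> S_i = Random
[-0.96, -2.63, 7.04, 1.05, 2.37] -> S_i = Random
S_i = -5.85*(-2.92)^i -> [-5.85, 17.08, -49.88, 145.65, -425.29]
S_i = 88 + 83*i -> [88, 171, 254, 337, 420]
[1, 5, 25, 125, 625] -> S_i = 1*5^i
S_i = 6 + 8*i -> [6, 14, 22, 30, 38]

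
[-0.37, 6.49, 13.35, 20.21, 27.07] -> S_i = -0.37 + 6.86*i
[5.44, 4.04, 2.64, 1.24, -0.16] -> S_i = 5.44 + -1.40*i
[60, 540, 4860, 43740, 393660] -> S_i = 60*9^i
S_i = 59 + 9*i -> [59, 68, 77, 86, 95]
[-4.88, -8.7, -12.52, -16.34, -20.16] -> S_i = -4.88 + -3.82*i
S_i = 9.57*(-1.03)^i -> [9.57, -9.86, 10.15, -10.46, 10.77]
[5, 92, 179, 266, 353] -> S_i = 5 + 87*i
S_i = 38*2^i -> [38, 76, 152, 304, 608]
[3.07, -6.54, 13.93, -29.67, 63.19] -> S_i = 3.07*(-2.13)^i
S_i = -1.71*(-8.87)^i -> [-1.71, 15.17, -134.54, 1193.35, -10584.99]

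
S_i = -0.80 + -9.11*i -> [-0.8, -9.91, -19.02, -28.13, -37.24]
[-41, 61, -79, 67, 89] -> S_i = Random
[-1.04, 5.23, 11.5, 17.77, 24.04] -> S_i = -1.04 + 6.27*i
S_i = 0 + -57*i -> [0, -57, -114, -171, -228]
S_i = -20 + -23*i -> [-20, -43, -66, -89, -112]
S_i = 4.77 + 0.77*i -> [4.77, 5.54, 6.31, 7.08, 7.85]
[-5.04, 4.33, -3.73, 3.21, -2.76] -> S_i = -5.04*(-0.86)^i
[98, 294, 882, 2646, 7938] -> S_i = 98*3^i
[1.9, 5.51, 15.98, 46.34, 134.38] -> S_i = 1.90*2.90^i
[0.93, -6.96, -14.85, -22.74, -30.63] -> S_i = 0.93 + -7.89*i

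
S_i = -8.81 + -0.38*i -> [-8.81, -9.19, -9.57, -9.95, -10.33]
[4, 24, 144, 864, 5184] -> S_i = 4*6^i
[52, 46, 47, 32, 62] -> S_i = Random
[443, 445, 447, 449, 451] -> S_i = 443 + 2*i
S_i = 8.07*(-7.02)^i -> [8.07, -56.65, 397.69, -2791.8, 19598.46]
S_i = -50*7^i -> [-50, -350, -2450, -17150, -120050]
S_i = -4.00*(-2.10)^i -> [-4.0, 8.4, -17.64, 37.04, -77.79]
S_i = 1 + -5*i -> [1, -4, -9, -14, -19]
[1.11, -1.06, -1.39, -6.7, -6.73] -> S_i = Random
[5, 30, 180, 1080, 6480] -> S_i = 5*6^i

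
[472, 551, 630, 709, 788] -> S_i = 472 + 79*i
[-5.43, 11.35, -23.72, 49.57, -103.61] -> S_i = -5.43*(-2.09)^i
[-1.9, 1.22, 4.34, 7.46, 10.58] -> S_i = -1.90 + 3.12*i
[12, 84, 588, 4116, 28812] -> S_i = 12*7^i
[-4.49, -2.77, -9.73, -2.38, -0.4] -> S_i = Random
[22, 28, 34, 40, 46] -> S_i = 22 + 6*i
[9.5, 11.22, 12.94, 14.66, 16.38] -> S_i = 9.50 + 1.72*i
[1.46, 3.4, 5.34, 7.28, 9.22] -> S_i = 1.46 + 1.94*i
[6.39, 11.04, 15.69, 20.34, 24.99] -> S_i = 6.39 + 4.65*i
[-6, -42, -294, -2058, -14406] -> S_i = -6*7^i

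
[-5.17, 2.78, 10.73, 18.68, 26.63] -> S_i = -5.17 + 7.95*i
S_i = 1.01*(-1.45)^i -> [1.01, -1.46, 2.12, -3.08, 4.46]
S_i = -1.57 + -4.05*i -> [-1.57, -5.62, -9.67, -13.72, -17.77]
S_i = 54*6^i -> [54, 324, 1944, 11664, 69984]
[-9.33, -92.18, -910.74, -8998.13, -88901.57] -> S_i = -9.33*9.88^i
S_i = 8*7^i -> [8, 56, 392, 2744, 19208]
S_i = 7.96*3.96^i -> [7.96, 31.52, 124.83, 494.31, 1957.46]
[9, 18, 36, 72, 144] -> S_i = 9*2^i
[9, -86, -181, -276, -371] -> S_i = 9 + -95*i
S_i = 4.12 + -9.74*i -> [4.12, -5.62, -15.36, -25.1, -34.84]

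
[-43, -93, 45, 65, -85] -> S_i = Random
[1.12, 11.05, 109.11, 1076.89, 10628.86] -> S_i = 1.12*9.87^i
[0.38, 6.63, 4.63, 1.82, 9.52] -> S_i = Random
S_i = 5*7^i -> [5, 35, 245, 1715, 12005]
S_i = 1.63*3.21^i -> [1.63, 5.23, 16.8, 53.91, 173.06]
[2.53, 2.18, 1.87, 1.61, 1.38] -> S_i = 2.53*0.86^i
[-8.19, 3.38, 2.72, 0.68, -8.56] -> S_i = Random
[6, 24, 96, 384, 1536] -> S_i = 6*4^i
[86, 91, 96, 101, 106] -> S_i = 86 + 5*i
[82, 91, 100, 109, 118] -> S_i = 82 + 9*i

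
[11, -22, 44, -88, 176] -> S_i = 11*-2^i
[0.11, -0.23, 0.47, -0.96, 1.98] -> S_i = 0.11*(-2.06)^i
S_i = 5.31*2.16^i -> [5.31, 11.47, 24.77, 53.51, 115.59]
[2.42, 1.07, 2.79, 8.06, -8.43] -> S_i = Random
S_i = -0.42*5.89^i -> [-0.42, -2.47, -14.57, -85.82, -505.49]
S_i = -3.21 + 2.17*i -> [-3.21, -1.04, 1.13, 3.3, 5.47]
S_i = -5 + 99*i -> [-5, 94, 193, 292, 391]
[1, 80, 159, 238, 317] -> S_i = 1 + 79*i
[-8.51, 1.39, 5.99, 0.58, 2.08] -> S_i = Random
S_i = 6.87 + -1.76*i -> [6.87, 5.11, 3.35, 1.59, -0.17]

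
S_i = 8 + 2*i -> [8, 10, 12, 14, 16]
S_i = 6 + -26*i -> [6, -20, -46, -72, -98]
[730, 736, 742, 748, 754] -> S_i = 730 + 6*i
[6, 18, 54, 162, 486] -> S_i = 6*3^i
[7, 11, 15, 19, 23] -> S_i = 7 + 4*i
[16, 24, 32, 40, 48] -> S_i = 16 + 8*i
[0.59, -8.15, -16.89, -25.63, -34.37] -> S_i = 0.59 + -8.74*i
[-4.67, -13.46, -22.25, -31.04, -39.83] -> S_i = -4.67 + -8.79*i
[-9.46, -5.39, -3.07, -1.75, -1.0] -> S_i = -9.46*0.57^i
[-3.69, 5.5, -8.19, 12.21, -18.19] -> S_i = -3.69*(-1.49)^i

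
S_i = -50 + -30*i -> [-50, -80, -110, -140, -170]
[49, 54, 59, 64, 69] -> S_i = 49 + 5*i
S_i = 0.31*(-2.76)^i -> [0.31, -0.86, 2.36, -6.52, 17.99]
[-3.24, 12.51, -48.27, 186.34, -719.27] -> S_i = -3.24*(-3.86)^i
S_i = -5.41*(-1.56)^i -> [-5.41, 8.44, -13.17, 20.54, -32.04]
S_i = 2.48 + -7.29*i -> [2.48, -4.81, -12.1, -19.39, -26.68]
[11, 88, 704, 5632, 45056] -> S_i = 11*8^i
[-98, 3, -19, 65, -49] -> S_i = Random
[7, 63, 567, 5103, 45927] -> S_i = 7*9^i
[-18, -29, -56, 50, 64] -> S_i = Random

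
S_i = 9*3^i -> [9, 27, 81, 243, 729]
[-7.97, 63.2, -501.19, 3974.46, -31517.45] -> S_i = -7.97*(-7.93)^i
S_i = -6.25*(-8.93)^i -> [-6.25, 55.81, -498.41, 4450.76, -39745.31]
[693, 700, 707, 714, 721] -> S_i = 693 + 7*i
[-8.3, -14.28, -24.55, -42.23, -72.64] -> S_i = -8.30*1.72^i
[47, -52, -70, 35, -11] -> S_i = Random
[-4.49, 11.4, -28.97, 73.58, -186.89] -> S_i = -4.49*(-2.54)^i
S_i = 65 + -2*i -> [65, 63, 61, 59, 57]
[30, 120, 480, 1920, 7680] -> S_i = 30*4^i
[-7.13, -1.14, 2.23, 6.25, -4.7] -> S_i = Random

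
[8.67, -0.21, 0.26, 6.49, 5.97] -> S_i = Random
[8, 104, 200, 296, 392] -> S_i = 8 + 96*i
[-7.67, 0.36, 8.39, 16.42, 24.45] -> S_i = -7.67 + 8.03*i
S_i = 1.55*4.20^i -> [1.55, 6.51, 27.34, 114.84, 482.31]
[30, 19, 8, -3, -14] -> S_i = 30 + -11*i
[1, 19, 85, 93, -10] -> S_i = Random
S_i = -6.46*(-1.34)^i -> [-6.46, 8.66, -11.6, 15.54, -20.83]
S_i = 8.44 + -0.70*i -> [8.44, 7.74, 7.04, 6.34, 5.64]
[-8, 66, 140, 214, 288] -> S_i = -8 + 74*i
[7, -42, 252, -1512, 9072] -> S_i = 7*-6^i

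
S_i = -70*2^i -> [-70, -140, -280, -560, -1120]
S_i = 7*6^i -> [7, 42, 252, 1512, 9072]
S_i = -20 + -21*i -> [-20, -41, -62, -83, -104]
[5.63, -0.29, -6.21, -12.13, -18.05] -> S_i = 5.63 + -5.92*i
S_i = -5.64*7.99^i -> [-5.64, -45.06, -360.06, -2876.86, -22986.15]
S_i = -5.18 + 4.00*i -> [-5.18, -1.18, 2.82, 6.82, 10.82]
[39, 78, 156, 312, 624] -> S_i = 39*2^i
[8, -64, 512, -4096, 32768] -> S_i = 8*-8^i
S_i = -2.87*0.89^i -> [-2.87, -2.55, -2.27, -2.02, -1.8]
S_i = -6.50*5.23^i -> [-6.5, -34.0, -177.79, -929.86, -4863.18]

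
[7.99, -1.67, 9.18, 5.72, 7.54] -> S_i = Random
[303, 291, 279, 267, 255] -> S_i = 303 + -12*i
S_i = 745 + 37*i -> [745, 782, 819, 856, 893]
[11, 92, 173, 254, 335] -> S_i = 11 + 81*i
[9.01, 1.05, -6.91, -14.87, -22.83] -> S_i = 9.01 + -7.96*i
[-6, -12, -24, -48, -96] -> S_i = -6*2^i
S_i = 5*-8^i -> [5, -40, 320, -2560, 20480]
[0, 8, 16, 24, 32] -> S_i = 0 + 8*i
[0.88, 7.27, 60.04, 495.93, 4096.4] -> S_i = 0.88*8.26^i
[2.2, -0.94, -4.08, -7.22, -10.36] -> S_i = 2.20 + -3.14*i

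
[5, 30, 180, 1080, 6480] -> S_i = 5*6^i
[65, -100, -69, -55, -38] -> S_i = Random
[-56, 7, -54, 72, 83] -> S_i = Random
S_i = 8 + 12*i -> [8, 20, 32, 44, 56]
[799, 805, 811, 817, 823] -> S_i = 799 + 6*i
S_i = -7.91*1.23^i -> [-7.91, -9.73, -11.97, -14.72, -18.1]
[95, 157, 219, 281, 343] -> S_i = 95 + 62*i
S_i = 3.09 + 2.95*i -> [3.09, 6.04, 8.99, 11.94, 14.89]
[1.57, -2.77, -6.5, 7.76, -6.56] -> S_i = Random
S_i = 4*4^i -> [4, 16, 64, 256, 1024]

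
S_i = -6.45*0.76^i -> [-6.45, -4.9, -3.73, -2.83, -2.15]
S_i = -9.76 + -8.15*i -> [-9.76, -17.91, -26.06, -34.21, -42.36]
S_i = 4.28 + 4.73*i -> [4.28, 9.01, 13.74, 18.47, 23.2]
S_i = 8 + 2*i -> [8, 10, 12, 14, 16]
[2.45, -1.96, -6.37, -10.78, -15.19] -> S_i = 2.45 + -4.41*i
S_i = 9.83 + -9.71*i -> [9.83, 0.12, -9.59, -19.3, -29.01]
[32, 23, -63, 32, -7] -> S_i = Random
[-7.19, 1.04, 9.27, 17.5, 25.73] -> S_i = -7.19 + 8.23*i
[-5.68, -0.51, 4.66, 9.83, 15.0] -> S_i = -5.68 + 5.17*i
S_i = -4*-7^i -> [-4, 28, -196, 1372, -9604]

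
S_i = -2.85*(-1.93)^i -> [-2.85, 5.5, -10.62, 20.49, -39.54]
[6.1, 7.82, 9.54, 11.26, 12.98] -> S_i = 6.10 + 1.72*i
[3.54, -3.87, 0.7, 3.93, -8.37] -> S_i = Random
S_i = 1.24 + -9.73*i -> [1.24, -8.49, -18.22, -27.95, -37.68]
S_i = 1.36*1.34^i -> [1.36, 1.82, 2.44, 3.27, 4.38]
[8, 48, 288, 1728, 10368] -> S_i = 8*6^i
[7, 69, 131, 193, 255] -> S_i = 7 + 62*i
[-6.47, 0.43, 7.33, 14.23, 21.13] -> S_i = -6.47 + 6.90*i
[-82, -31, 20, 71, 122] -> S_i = -82 + 51*i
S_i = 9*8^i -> [9, 72, 576, 4608, 36864]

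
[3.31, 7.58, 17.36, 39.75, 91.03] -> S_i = 3.31*2.29^i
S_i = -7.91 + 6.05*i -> [-7.91, -1.86, 4.19, 10.24, 16.29]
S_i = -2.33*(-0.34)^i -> [-2.33, 0.79, -0.27, 0.09, -0.03]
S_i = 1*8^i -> [1, 8, 64, 512, 4096]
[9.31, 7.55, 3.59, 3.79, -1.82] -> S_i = Random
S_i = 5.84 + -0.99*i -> [5.84, 4.85, 3.86, 2.87, 1.88]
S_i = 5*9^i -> [5, 45, 405, 3645, 32805]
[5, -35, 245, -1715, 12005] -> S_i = 5*-7^i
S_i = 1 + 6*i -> [1, 7, 13, 19, 25]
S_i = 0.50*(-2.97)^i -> [0.5, -1.48, 4.41, -13.1, 38.9]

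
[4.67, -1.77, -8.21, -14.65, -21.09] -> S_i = 4.67 + -6.44*i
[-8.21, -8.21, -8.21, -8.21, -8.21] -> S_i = -8.21 + -0.00*i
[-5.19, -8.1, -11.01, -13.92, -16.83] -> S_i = -5.19 + -2.91*i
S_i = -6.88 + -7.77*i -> [-6.88, -14.65, -22.42, -30.19, -37.96]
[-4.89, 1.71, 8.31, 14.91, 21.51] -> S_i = -4.89 + 6.60*i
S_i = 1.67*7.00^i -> [1.67, 11.69, 81.83, 572.81, 4009.67]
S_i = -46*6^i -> [-46, -276, -1656, -9936, -59616]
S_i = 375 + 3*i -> [375, 378, 381, 384, 387]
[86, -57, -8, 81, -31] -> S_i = Random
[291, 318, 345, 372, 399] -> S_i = 291 + 27*i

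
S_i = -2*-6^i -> [-2, 12, -72, 432, -2592]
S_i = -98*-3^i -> [-98, 294, -882, 2646, -7938]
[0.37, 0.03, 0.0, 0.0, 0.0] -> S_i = 0.37*0.09^i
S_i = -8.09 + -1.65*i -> [-8.09, -9.74, -11.39, -13.04, -14.69]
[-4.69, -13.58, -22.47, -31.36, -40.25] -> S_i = -4.69 + -8.89*i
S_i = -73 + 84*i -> [-73, 11, 95, 179, 263]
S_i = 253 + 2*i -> [253, 255, 257, 259, 261]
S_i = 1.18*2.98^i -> [1.18, 3.52, 10.48, 31.23, 93.06]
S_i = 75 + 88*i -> [75, 163, 251, 339, 427]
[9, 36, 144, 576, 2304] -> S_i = 9*4^i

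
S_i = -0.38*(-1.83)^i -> [-0.38, 0.7, -1.27, 2.33, -4.26]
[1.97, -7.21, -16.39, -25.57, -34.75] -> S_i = 1.97 + -9.18*i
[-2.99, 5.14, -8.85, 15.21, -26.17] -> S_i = -2.99*(-1.72)^i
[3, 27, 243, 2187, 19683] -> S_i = 3*9^i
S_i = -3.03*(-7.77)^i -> [-3.03, 23.54, -182.93, 1421.37, -11044.01]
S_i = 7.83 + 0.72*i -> [7.83, 8.55, 9.27, 9.99, 10.71]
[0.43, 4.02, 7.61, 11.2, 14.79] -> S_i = 0.43 + 3.59*i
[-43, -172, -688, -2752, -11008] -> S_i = -43*4^i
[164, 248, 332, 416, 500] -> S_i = 164 + 84*i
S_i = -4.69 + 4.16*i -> [-4.69, -0.53, 3.63, 7.79, 11.95]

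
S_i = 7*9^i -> [7, 63, 567, 5103, 45927]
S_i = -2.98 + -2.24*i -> [-2.98, -5.22, -7.46, -9.7, -11.94]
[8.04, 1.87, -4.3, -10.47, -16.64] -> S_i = 8.04 + -6.17*i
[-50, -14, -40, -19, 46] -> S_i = Random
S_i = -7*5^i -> [-7, -35, -175, -875, -4375]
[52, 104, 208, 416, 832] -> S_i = 52*2^i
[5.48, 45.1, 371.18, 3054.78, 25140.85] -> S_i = 5.48*8.23^i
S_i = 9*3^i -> [9, 27, 81, 243, 729]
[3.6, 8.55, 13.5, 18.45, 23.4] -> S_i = 3.60 + 4.95*i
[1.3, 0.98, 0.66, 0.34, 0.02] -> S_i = 1.30 + -0.32*i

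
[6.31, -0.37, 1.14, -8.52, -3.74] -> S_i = Random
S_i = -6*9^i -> [-6, -54, -486, -4374, -39366]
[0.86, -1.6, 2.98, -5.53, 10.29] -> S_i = 0.86*(-1.86)^i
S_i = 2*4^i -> [2, 8, 32, 128, 512]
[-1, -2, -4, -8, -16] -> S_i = -1*2^i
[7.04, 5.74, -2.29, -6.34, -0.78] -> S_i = Random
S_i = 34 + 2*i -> [34, 36, 38, 40, 42]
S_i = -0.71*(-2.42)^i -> [-0.71, 1.72, -4.16, 10.06, -24.35]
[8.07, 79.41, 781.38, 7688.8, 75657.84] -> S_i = 8.07*9.84^i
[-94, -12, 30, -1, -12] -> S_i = Random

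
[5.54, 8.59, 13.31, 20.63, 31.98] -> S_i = 5.54*1.55^i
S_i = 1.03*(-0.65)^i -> [1.03, -0.67, 0.44, -0.28, 0.18]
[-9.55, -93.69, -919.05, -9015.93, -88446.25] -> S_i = -9.55*9.81^i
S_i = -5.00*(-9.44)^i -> [-5.0, 47.2, -445.57, 4206.16, -39706.17]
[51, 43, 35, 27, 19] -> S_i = 51 + -8*i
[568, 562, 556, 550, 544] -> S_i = 568 + -6*i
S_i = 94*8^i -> [94, 752, 6016, 48128, 385024]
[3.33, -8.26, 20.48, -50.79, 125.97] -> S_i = 3.33*(-2.48)^i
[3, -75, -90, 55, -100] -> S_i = Random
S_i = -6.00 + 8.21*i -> [-6.0, 2.21, 10.42, 18.63, 26.84]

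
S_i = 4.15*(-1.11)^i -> [4.15, -4.61, 5.11, -5.68, 6.3]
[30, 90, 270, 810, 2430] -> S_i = 30*3^i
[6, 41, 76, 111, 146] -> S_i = 6 + 35*i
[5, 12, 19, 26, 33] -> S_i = 5 + 7*i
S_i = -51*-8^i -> [-51, 408, -3264, 26112, -208896]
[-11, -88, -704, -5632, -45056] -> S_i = -11*8^i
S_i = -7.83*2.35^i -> [-7.83, -18.4, -43.24, -101.62, -238.8]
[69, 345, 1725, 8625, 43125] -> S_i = 69*5^i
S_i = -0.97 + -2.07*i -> [-0.97, -3.04, -5.11, -7.18, -9.25]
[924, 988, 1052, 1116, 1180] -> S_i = 924 + 64*i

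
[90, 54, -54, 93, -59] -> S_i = Random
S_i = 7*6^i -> [7, 42, 252, 1512, 9072]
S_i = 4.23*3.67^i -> [4.23, 15.52, 56.97, 209.09, 767.37]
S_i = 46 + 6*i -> [46, 52, 58, 64, 70]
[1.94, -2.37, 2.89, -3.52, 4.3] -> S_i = 1.94*(-1.22)^i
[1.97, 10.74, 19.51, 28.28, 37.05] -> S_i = 1.97 + 8.77*i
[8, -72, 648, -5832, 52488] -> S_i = 8*-9^i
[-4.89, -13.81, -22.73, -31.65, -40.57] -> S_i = -4.89 + -8.92*i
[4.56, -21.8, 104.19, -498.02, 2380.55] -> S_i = 4.56*(-4.78)^i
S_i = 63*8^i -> [63, 504, 4032, 32256, 258048]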